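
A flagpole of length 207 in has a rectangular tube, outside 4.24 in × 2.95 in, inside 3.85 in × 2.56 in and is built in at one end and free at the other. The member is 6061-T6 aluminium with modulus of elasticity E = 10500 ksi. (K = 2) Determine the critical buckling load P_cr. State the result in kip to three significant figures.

P_cr ≈ 2.23 kip

Weak-axis I_min = (h_o·b_o³ − h_i·b_i³)/12 with b_o = 2.95, b_i = 2.560 in (shorter outer/inner sides).
I_min = (4.24×2.95³ − 3.850×2.560³)/12 = 3.688 in⁴
Effective length L_e = K·L = 2 × 207 = 414.0 in
P_cr = π²EI / L_e² = π² × 10500×10³ × 3.688 / 414.0² = 2.230×10^3 lb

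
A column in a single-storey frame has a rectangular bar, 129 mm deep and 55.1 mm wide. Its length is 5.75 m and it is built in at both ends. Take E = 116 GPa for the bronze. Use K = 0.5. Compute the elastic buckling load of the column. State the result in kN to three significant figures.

P_cr ≈ 249 kN

Buckling occurs about the weak axis: I_min = h·b³/12 with b = 55.1 mm (the shorter side).
I_min = 129×55.1³/12 = 1.798×10^6 mm⁴
I = 1.798×10^6 mm⁴ = 1.798×10^-6 m⁴
Effective length L_e = K·L = 0.5 × 5.75 = 2.875 m
P_cr = π²EI / L_e² = π² × 116×10⁹ × 1.798×10^-6 / 2.875² = 2.491×10^5 N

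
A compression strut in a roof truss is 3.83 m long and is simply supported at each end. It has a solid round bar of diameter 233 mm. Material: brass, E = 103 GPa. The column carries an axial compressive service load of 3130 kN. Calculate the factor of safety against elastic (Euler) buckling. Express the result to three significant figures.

I = πd⁴/64 = π×233⁴/64 = 1.447×10^8 mm⁴
I = 1.447×10^8 mm⁴ = 1.447×10^-4 m⁴
Effective length L_e = K·L = 1 × 3.83 = 3.830 m
P_cr = π²EI / L_e² = π² × 103×10⁹ × 1.447×10^-4 / 3.830² = 1.003×10^7 N
Factor of safety n = P_cr / P = 10026 / 3130 = 3.20

n ≈ 3.20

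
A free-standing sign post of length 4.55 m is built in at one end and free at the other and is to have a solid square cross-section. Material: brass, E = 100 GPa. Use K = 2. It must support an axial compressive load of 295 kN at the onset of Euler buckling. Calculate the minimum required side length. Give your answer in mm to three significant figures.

L_e = K·L = 2 × 4.55 = 9.100 m
Required I = P_cr·L_e²/(π²E) = 2.950×10^5 × 9.100² / (π² × 1.00×10^11) = 2.475×10^-5 m⁴
I_req = 2.475×10^7 mm⁴
Solid square: I = a⁴/12  ⇒  a = (12I)^(1/4) = (12×2.475×10^7)^(1/4) = 131 mm

a ≈ 131 mm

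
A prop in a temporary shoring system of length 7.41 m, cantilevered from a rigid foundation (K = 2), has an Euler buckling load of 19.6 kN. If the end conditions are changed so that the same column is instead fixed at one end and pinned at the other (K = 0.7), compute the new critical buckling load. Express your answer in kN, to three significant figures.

P_cr ≈ 160 kN

P_cr ∝ 1/K², so P_cr,new = P_cr,old × (K_old/K_new)² = 19.6 × (2/0.7)²
= 19.6 × 8.163 = 160 kN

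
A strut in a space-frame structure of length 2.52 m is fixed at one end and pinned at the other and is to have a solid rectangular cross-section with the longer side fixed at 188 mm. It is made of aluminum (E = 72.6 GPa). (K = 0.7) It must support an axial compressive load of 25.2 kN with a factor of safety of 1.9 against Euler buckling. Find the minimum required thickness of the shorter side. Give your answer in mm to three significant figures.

b ≈ 23.7 mm

Required P_cr = n·P = 1.9 × 25.2 = 47.88 kN
L_e = K·L = 0.7 × 2.52 = 1.764 m
Required I = P_cr·L_e²/(π²E) = 4.788×10^4 × 1.764² / (π² × 7.26×10^10) = 2.079×10^-7 m⁴
I_req = 2.079×10^5 mm⁴
Rectangle, weak axis: I_min = h·b³/12 with h = 188 mm fixed  ⇒  b = (12I/h)^(1/3) = 23.7 mm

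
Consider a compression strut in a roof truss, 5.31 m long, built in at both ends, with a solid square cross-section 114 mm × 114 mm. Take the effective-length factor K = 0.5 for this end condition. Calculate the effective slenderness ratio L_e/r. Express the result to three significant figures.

For a square r = a/√12 = 114/√12 = 32.91 mm
L_e = K·L = 0.5 × 5.31 m = 2.655 m = 2655.0 mm
λ = L_e / r_min = 2655.0 / 32.91 = 80.7

λ ≈ 80.7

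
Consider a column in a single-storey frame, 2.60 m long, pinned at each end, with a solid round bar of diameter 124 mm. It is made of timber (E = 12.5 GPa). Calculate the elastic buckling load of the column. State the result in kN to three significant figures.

P_cr ≈ 212 kN

I = πd⁴/64 = π×124⁴/64 = 1.161×10^7 mm⁴
I = 1.161×10^7 mm⁴ = 1.161×10^-5 m⁴
Effective length L_e = K·L = 1 × 2.60 = 2.600 m
P_cr = π²EI / L_e² = π² × 12.5×10⁹ × 1.161×10^-5 / 2.600² = 2.118×10^5 N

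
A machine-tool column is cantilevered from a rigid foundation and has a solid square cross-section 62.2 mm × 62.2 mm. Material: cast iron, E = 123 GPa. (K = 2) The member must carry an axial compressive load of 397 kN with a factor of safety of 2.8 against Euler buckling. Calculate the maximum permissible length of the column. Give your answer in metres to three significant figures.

L_max ≈ 0.584 m

I = a⁴/12 = 62.2⁴/12 = 1.247×10^6 mm⁴
I = 1.247×10^-6 m⁴
Required critical load P_cr = n·P = 2.8 × 397 = 1112 kN = 1.112×10^6 N
From P_cr = π²EI/(K·L)²:  L = (1/K)·√(π²EI/P_cr) = (1/2)·√(π²×1.23×10^11×1.247×10^-6/1.112×10^6)
L = 0.584 m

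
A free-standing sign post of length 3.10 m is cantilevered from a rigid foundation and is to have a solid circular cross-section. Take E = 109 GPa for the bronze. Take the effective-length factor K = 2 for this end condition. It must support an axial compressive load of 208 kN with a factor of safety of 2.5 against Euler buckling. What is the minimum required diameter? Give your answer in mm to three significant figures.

Required P_cr = n·P = 2.5 × 208 = 520.0 kN
L_e = K·L = 2 × 3.10 = 6.200 m
Required I = P_cr·L_e²/(π²E) = 5.200×10^5 × 6.200² / (π² × 1.09×10^11) = 1.858×10^-5 m⁴
I_req = 1.858×10^7 mm⁴
Solid circle: I = πd⁴/64  ⇒  d = (64I/π)^(1/4) = (64×1.858×10^7/π)^(1/4) = 139 mm

d ≈ 139 mm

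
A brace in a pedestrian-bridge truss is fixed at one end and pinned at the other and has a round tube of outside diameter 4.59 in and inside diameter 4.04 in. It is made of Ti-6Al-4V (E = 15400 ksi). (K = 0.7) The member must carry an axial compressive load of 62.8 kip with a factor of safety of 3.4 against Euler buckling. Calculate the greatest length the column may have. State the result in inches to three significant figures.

d_o = 4.59 in, d_i = 4.04 in
I = π(d_o⁴ − d_i⁴)/64 = π(4.59⁴ − 4.040⁴)/64 = 8.712 in⁴
Required critical load P_cr = n·P = 3.4 × 62.8 = 213.5 kip = 2.135×10^5 lb
From P_cr = π²EI/(K·L)²:  L = (1/K)·√(π²EI/P_cr) = (1/0.7)·√(π²×1.54×10^7×8.712/2.135×10^5)
L = 112 in

L_max ≈ 112 in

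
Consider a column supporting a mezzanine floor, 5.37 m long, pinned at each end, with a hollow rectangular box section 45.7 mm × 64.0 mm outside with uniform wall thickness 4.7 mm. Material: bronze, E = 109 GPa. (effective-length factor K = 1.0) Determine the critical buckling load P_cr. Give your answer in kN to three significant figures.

P_cr ≈ 10.9 kN

Inner dimensions: h_i = 64.0 − 2×4.7 = 54.60 mm, b_i = 45.7 − 2×4.7 = 36.30 mm
Weak-axis I_min = (h_o·b_o³ − h_i·b_i³)/12 with b_o = 45.7, b_i = 36.30 mm (shorter outer/inner sides).
I_min = (64.0×45.7³ − 54.60×36.30³)/12 = 2.914×10^5 mm⁴
I = 2.914×10^5 mm⁴ = 2.914×10^-7 m⁴
Effective length L_e = K·L = 1 × 5.37 = 5.370 m
P_cr = π²EI / L_e² = π² × 109×10⁹ × 2.914×10^-7 / 5.370² = 1.087×10^4 N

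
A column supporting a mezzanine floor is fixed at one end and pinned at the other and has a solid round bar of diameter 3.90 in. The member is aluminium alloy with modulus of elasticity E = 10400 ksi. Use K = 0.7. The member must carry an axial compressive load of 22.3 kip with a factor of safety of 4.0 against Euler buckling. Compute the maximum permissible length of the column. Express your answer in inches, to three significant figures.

I = πd⁴/64 = π×3.90⁴/64 = 11.36 in⁴
Required critical load P_cr = n·P = 4.0 × 22.3 = 89.20 kip = 8.920×10^4 lb
From P_cr = π²EI/(K·L)²:  L = (1/K)·√(π²EI/P_cr) = (1/0.7)·√(π²×1.04×10^7×11.36/8.920×10^4)
L = 163 in

L_max ≈ 163 in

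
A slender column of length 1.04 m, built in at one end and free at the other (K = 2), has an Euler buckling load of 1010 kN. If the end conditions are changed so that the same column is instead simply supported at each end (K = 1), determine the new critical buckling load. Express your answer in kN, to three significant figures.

P_cr ∝ 1/K², so P_cr,new = P_cr,old × (K_old/K_new)² = 1010 × (2/1)²
= 1010 × 4.000 = 4040 kN

P_cr ≈ 4040 kN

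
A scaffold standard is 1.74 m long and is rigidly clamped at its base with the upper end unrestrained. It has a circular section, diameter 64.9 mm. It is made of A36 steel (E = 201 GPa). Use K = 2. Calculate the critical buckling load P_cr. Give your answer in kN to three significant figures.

P_cr ≈ 143 kN

I = πd⁴/64 = π×64.9⁴/64 = 8.709×10^5 mm⁴
I = 8.709×10^5 mm⁴ = 8.709×10^-7 m⁴
Effective length L_e = K·L = 2 × 1.74 = 3.480 m
P_cr = π²EI / L_e² = π² × 201×10⁹ × 8.709×10^-7 / 3.480² = 1.427×10^5 N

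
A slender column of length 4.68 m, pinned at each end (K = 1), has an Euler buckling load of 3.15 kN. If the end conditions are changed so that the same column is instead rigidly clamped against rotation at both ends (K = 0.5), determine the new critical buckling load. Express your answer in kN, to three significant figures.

P_cr ∝ 1/K², so P_cr,new = P_cr,old × (K_old/K_new)² = 3.15 × (1/0.5)²
= 3.15 × 4.000 = 12.6 kN

P_cr ≈ 12.6 kN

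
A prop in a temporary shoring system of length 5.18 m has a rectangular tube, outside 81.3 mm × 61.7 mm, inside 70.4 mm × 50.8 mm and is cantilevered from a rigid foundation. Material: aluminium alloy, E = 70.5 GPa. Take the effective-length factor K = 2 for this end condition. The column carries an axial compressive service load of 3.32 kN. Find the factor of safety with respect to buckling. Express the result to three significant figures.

n ≈ 1.61

Weak-axis I_min = (h_o·b_o³ − h_i·b_i³)/12 with b_o = 61.7, b_i = 50.80 mm (shorter outer/inner sides).
I_min = (81.3×61.7³ − 70.40×50.80³)/12 = 8.222×10^5 mm⁴
I = 8.222×10^5 mm⁴ = 8.222×10^-7 m⁴
Effective length L_e = K·L = 2 × 5.18 = 10.36 m
P_cr = π²EI / L_e² = π² × 70.5×10⁹ × 8.222×10^-7 / 10.36² = 5.331×10^3 N
Factor of safety n = P_cr / P = 5.3305 / 3.32 = 1.61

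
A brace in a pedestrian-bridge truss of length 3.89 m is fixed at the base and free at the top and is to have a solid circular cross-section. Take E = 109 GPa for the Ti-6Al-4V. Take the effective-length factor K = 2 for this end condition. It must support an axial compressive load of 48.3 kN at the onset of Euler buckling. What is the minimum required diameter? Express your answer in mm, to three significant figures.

L_e = K·L = 2 × 3.89 = 7.780 m
Required I = P_cr·L_e²/(π²E) = 4.830×10^4 × 7.780² / (π² × 1.09×10^11) = 2.718×10^-6 m⁴
I_req = 2.718×10^6 mm⁴
Solid circle: I = πd⁴/64  ⇒  d = (64I/π)^(1/4) = (64×2.718×10^6/π)^(1/4) = 86.3 mm

d ≈ 86.3 mm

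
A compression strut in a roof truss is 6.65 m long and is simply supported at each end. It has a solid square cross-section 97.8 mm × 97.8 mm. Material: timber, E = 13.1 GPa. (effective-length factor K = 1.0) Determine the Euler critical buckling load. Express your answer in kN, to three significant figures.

P_cr ≈ 22.3 kN

I = a⁴/12 = 97.8⁴/12 = 7.624×10^6 mm⁴
I = 7.624×10^6 mm⁴ = 7.624×10^-6 m⁴
Effective length L_e = K·L = 1 × 6.65 = 6.650 m
P_cr = π²EI / L_e² = π² × 13.1×10⁹ × 7.624×10^-6 / 6.650² = 2.229×10^4 N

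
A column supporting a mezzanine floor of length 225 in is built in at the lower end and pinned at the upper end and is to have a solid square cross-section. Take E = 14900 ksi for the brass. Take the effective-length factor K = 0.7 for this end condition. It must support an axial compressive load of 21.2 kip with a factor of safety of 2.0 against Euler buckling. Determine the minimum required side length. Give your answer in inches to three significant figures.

Required P_cr = n·P = 2.0 × 21.2 = 42.40 kip
L_e = K·L = 0.7 × 225 = 157.5 in
Required I = P_cr·L_e²/(π²E) = 4.240×10^4 × 157.5² / (π² × 1.49×10^7) = 7.152 in⁴
Solid square: I = a⁴/12  ⇒  a = (12I)^(1/4) = (12×7.152)^(1/4) = 3.04 in

a ≈ 3.04 in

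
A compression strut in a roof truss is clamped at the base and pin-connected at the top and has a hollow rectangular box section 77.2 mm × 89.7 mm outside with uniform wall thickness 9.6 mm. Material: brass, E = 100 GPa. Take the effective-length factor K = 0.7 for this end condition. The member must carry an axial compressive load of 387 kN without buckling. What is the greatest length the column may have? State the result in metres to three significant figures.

Inner dimensions: h_i = 89.7 − 2×9.6 = 70.50 mm, b_i = 77.2 − 2×9.6 = 58.00 mm
Weak-axis I_min = (h_o·b_o³ − h_i·b_i³)/12 with b_o = 77.2, b_i = 58.00 mm (shorter outer/inner sides).
I_min = (89.7×77.2³ − 70.50×58.00³)/12 = 2.293×10^6 mm⁴
I = 2.293×10^-6 m⁴
At the buckling limit P_cr = P = 3.870×10^5 N
From P_cr = π²EI/(K·L)²:  L = (1/K)·√(π²EI/P_cr) = (1/0.7)·√(π²×1.00×10^11×2.293×10^-6/3.870×10^5)
L = 3.45 m

L_max ≈ 3.45 m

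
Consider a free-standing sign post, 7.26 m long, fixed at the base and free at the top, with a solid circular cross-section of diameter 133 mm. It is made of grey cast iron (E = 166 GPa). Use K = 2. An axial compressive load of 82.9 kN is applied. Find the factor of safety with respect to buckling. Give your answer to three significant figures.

n ≈ 1.44

I = πd⁴/64 = π×133⁴/64 = 1.536×10^7 mm⁴
I = 1.536×10^7 mm⁴ = 1.536×10^-5 m⁴
Effective length L_e = K·L = 2 × 7.26 = 14.52 m
P_cr = π²EI / L_e² = π² × 166×10⁹ × 1.536×10^-5 / 14.52² = 1.194×10^5 N
Factor of safety n = P_cr / P = 119.36 / 82.9 = 1.44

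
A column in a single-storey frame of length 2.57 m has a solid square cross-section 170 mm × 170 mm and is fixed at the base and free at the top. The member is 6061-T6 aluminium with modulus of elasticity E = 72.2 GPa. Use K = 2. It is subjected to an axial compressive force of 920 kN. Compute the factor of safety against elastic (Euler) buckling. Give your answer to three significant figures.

n ≈ 2.04

I = a⁴/12 = 170⁴/12 = 6.960×10^7 mm⁴
I = 6.960×10^7 mm⁴ = 6.960×10^-5 m⁴
Effective length L_e = K·L = 2 × 2.57 = 5.140 m
P_cr = π²EI / L_e² = π² × 72.2×10⁹ × 6.960×10^-5 / 5.140² = 1.877×10^6 N
Factor of safety n = P_cr / P = 1877.3 / 920 = 2.04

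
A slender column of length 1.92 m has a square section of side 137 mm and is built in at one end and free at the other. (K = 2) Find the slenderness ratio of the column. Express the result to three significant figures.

λ ≈ 97.1

For a square r = a/√12 = 137/√12 = 39.55 mm
L_e = K·L = 2 × 1.92 m = 3.840 m = 3840.0 mm
λ = L_e / r_min = 3840.0 / 39.55 = 97.1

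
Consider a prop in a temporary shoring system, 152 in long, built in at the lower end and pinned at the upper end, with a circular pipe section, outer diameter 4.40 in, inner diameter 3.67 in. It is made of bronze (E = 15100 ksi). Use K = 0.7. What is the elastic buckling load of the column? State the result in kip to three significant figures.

d_o = 4.40 in, d_i = 3.67 in
I = π(d_o⁴ − d_i⁴)/64 = π(4.40⁴ − 3.670⁴)/64 = 9.493 in⁴
Effective length L_e = K·L = 0.7 × 152 = 106.4 in
P_cr = π²EI / L_e² = π² × 15100×10³ × 9.493 / 106.4² = 1.250×10^5 lb

P_cr ≈ 125 kip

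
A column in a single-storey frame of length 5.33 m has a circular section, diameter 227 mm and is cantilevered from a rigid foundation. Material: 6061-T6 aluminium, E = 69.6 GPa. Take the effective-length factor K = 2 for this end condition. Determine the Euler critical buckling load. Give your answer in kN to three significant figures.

P_cr ≈ 788 kN

I = πd⁴/64 = π×227⁴/64 = 1.303×10^8 mm⁴
I = 1.303×10^8 mm⁴ = 1.303×10^-4 m⁴
Effective length L_e = K·L = 2 × 5.33 = 10.66 m
P_cr = π²EI / L_e² = π² × 69.6×10⁹ × 1.303×10^-4 / 10.66² = 7.879×10^5 N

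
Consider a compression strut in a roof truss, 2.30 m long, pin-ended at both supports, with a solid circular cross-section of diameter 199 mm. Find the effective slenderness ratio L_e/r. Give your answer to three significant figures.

For a solid circle r = d/4 = 199/4 = 49.75 mm
L_e = K·L = 1 × 2.30 m = 2.300 m = 2300.0 mm
λ = L_e / r_min = 2300.0 / 49.75 = 46.2

λ ≈ 46.2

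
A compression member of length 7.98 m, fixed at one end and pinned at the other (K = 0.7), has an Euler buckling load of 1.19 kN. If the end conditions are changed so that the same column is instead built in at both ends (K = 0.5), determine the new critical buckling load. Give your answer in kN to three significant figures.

P_cr ∝ 1/K², so P_cr,new = P_cr,old × (K_old/K_new)² = 1.19 × (0.7/0.5)²
= 1.19 × 1.960 = 2.33 kN

P_cr ≈ 2.33 kN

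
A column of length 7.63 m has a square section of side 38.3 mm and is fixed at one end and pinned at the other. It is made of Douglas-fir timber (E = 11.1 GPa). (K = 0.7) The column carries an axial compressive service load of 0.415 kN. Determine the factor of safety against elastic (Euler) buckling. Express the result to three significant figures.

I = a⁴/12 = 38.3⁴/12 = 1.793×10^5 mm⁴
I = 1.793×10^5 mm⁴ = 1.793×10^-7 m⁴
Effective length L_e = K·L = 0.7 × 7.63 = 5.341 m
P_cr = π²EI / L_e² = π² × 11.1×10⁹ × 1.793×10^-7 / 5.341² = 688.6 N
Factor of safety n = P_cr / P = 0.68864 / 0.415 = 1.66

n ≈ 1.66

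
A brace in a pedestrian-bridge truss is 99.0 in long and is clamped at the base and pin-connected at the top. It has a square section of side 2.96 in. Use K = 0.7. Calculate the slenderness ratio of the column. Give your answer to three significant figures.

For a square r = a/√12 = 2.96/√12 = 0.8545 in
L_e = K·L = 0.7 × 99.0 = 69.30 in
λ = L_e / r_min = 69.300 / 0.8545 = 81.1

λ ≈ 81.1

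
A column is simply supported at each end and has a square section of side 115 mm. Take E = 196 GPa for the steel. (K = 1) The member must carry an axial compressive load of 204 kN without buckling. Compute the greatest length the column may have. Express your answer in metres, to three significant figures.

L_max ≈ 11.8 m

I = a⁴/12 = 115⁴/12 = 1.458×10^7 mm⁴
I = 1.458×10^-5 m⁴
At the buckling limit P_cr = P = 2.040×10^5 N
From P_cr = π²EI/(K·L)²:  L = (1/K)·√(π²EI/P_cr) = (1/1)·√(π²×1.96×10^11×1.458×10^-5/2.040×10^5)
L = 11.8 m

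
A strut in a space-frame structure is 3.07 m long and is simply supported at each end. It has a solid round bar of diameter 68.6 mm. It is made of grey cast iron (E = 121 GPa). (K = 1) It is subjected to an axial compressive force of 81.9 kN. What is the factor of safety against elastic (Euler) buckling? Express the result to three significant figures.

n ≈ 1.68

I = πd⁴/64 = π×68.6⁴/64 = 1.087×10^6 mm⁴
I = 1.087×10^6 mm⁴ = 1.087×10^-6 m⁴
Effective length L_e = K·L = 1 × 3.07 = 3.070 m
P_cr = π²EI / L_e² = π² × 121×10⁹ × 1.087×10^-6 / 3.070² = 1.377×10^5 N
Factor of safety n = P_cr / P = 137.74 / 81.9 = 1.68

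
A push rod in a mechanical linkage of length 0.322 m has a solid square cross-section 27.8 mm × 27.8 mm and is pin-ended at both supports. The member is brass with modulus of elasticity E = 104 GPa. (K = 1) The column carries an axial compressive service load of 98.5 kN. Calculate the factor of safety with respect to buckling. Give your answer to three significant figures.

n ≈ 5.00

I = a⁴/12 = 27.8⁴/12 = 4.977×10^4 mm⁴
I = 4.977×10^4 mm⁴ = 4.977×10^-8 m⁴
Effective length L_e = K·L = 1 × 0.322 = 0.3220 m
P_cr = π²EI / L_e² = π² × 104×10⁹ × 4.977×10^-8 / 0.3220² = 4.927×10^5 N
Factor of safety n = P_cr / P = 492.74 / 98.5 = 5.00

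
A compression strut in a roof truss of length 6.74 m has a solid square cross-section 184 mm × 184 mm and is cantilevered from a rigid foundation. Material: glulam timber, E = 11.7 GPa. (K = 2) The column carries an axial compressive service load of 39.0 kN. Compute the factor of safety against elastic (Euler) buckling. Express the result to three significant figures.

n ≈ 1.56

I = a⁴/12 = 184⁴/12 = 9.552×10^7 mm⁴
I = 9.552×10^7 mm⁴ = 9.552×10^-5 m⁴
Effective length L_e = K·L = 2 × 6.74 = 13.48 m
P_cr = π²EI / L_e² = π² × 11.7×10⁹ × 9.552×10^-5 / 13.48² = 6.070×10^4 N
Factor of safety n = P_cr / P = 60.701 / 39.0 = 1.56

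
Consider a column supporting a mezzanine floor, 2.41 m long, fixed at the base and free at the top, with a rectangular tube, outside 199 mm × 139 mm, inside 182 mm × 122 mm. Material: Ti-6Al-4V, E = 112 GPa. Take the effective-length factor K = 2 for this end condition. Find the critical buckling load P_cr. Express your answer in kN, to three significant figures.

Weak-axis I_min = (h_o·b_o³ − h_i·b_i³)/12 with b_o = 139, b_i = 122.0 mm (shorter outer/inner sides).
I_min = (199×139³ − 182.0×122.0³)/12 = 1.700×10^7 mm⁴
I = 1.700×10^7 mm⁴ = 1.700×10^-5 m⁴
Effective length L_e = K·L = 2 × 2.41 = 4.820 m
P_cr = π²EI / L_e² = π² × 112×10⁹ × 1.700×10^-5 / 4.820² = 8.087×10^5 N

P_cr ≈ 809 kN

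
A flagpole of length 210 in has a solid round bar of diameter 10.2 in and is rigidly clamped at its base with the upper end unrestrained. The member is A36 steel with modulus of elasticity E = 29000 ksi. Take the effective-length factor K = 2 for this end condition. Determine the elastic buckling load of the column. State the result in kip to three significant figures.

P_cr ≈ 862 kip

I = πd⁴/64 = π×10.2⁴/64 = 531.3 in⁴
Effective length L_e = K·L = 2 × 210 = 420.0 in
P_cr = π²EI / L_e² = π² × 29000×10³ × 531.3 / 420.0² = 8.621×10^5 lb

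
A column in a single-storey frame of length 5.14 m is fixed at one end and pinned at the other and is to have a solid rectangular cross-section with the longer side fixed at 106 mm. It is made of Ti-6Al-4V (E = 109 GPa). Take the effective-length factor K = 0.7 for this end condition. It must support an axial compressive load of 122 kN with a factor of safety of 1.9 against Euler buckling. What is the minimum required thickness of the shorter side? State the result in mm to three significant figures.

Required P_cr = n·P = 1.9 × 122 = 231.8 kN
L_e = K·L = 0.7 × 5.14 = 3.598 m
Required I = P_cr·L_e²/(π²E) = 2.318×10^5 × 3.598² / (π² × 1.09×10^11) = 2.789×10^-6 m⁴
I_req = 2.789×10^6 mm⁴
Rectangle, weak axis: I_min = h·b³/12 with h = 106 mm fixed  ⇒  b = (12I/h)^(1/3) = 68.1 mm

b ≈ 68.1 mm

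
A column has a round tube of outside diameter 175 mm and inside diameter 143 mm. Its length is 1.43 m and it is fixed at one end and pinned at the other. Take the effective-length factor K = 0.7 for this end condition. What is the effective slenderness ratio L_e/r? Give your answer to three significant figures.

d_o = 175 mm, d_i = 143 mm
I = π(d_o⁴ − d_i⁴)/64 = π(175⁴ − 143.0⁴)/64 = 2.551×10^7 mm⁴
A = 7.992×10^3 mm²;  r_min = √(I/A) = √(2.551×10^7/7.992×10^3) = 56.50 mm
L_e = K·L = 0.7 × 1.43 m = 1.001 m = 1001.0 mm
λ = L_e / r_min = 1001.0 / 56.50 = 17.7

λ ≈ 17.7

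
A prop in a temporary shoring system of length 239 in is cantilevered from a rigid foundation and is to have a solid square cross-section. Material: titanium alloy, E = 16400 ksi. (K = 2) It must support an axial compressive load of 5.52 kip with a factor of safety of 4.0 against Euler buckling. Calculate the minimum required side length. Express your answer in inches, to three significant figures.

Required P_cr = n·P = 4.0 × 5.52 = 22.08 kip
L_e = K·L = 2 × 239 = 478.0 in
Required I = P_cr·L_e²/(π²E) = 2.208×10^4 × 478.0² / (π² × 1.64×10^7) = 31.17 in⁴
Solid square: I = a⁴/12  ⇒  a = (12I)^(1/4) = (12×31.17)^(1/4) = 4.40 in

a ≈ 4.40 in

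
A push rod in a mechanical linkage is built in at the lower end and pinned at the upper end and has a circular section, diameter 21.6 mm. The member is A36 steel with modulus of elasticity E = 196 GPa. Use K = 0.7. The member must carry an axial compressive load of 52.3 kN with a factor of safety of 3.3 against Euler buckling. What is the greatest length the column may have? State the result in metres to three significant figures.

L_max ≈ 0.494 m

I = πd⁴/64 = π×21.6⁴/64 = 1.069×10^4 mm⁴
I = 1.069×10^-8 m⁴
Required critical load P_cr = n·P = 3.3 × 52.3 = 172.6 kN = 1.726×10^5 N
From P_cr = π²EI/(K·L)²:  L = (1/K)·√(π²EI/P_cr) = (1/0.7)·√(π²×1.96×10^11×1.069×10^-8/1.726×10^5)
L = 0.494 m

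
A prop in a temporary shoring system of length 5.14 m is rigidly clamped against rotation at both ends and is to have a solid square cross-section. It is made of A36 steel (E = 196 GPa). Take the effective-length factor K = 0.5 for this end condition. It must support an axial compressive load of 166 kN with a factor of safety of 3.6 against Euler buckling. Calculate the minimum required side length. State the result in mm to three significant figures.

Required P_cr = n·P = 3.6 × 166 = 597.6 kN
L_e = K·L = 0.5 × 5.14 = 2.570 m
Required I = P_cr·L_e²/(π²E) = 5.976×10^5 × 2.570² / (π² × 1.96×10^11) = 2.040×10^-6 m⁴
I_req = 2.040×10^6 mm⁴
Solid square: I = a⁴/12  ⇒  a = (12I)^(1/4) = (12×2.040×10^6)^(1/4) = 70.3 mm

a ≈ 70.3 mm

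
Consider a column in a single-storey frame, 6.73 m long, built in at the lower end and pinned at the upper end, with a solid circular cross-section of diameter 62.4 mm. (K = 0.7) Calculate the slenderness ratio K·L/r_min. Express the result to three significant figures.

For a solid circle r = d/4 = 62.4/4 = 15.60 mm
L_e = K·L = 0.7 × 6.73 m = 4.711 m = 4711.0 mm
λ = L_e / r_min = 4711.0 / 15.60 = 302

λ ≈ 302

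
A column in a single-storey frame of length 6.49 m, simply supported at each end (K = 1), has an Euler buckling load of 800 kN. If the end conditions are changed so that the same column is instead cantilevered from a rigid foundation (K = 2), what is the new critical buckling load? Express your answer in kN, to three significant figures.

P_cr ∝ 1/K², so P_cr,new = P_cr,old × (K_old/K_new)² = 800 × (1/2)²
= 800 × 0.2500 = 200 kN

P_cr ≈ 200 kN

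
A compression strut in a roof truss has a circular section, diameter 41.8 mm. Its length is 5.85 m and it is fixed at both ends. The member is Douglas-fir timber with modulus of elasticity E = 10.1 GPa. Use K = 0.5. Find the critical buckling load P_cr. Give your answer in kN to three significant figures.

P_cr ≈ 1.75 kN

I = πd⁴/64 = π×41.8⁴/64 = 1.499×10^5 mm⁴
I = 1.499×10^5 mm⁴ = 1.499×10^-7 m⁴
Effective length L_e = K·L = 0.5 × 5.85 = 2.925 m
P_cr = π²EI / L_e² = π² × 10.1×10⁹ × 1.499×10^-7 / 2.925² = 1.746×10^3 N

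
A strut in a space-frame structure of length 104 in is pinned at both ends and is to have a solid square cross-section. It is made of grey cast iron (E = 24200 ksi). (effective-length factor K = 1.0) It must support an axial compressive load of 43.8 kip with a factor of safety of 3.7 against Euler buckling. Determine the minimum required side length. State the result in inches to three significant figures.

Required P_cr = n·P = 3.7 × 43.8 = 162.1 kip
L_e = K·L = 1 × 104 = 104.0 in
Required I = P_cr·L_e²/(π²E) = 1.621×10^5 × 104.0² / (π² × 2.42×10^7) = 7.339 in⁴
Solid square: I = a⁴/12  ⇒  a = (12I)^(1/4) = (12×7.339)^(1/4) = 3.06 in

a ≈ 3.06 in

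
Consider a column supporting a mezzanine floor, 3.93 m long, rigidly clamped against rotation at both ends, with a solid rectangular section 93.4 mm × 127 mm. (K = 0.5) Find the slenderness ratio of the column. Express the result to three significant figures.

For a rectangle r_min = b/√12 = 93.4/√12 = 26.96 mm
L_e = K·L = 0.5 × 3.93 m = 1.965 m = 1965.0 mm
λ = L_e / r_min = 1965.0 / 26.96 = 72.9

λ ≈ 72.9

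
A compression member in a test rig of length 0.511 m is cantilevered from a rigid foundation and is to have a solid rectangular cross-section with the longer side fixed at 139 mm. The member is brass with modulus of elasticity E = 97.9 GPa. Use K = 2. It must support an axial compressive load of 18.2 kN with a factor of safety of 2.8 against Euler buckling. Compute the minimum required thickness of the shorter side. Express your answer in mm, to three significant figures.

b ≈ 16.8 mm

Required P_cr = n·P = 2.8 × 18.2 = 50.96 kN
L_e = K·L = 2 × 0.511 = 1.022 m
Required I = P_cr·L_e²/(π²E) = 5.096×10^4 × 1.022² / (π² × 9.79×10^10) = 5.509×10^-8 m⁴
I_req = 5.509×10^4 mm⁴
Rectangle, weak axis: I_min = h·b³/12 with h = 139 mm fixed  ⇒  b = (12I/h)^(1/3) = 16.8 mm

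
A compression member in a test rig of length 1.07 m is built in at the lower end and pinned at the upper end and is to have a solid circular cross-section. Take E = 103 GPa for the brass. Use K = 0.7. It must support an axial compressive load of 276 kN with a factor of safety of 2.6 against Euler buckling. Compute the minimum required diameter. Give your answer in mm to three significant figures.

d ≈ 53.3 mm

Required P_cr = n·P = 2.6 × 276 = 717.6 kN
L_e = K·L = 0.7 × 1.07 = 0.7490 m
Required I = P_cr·L_e²/(π²E) = 7.176×10^5 × 0.7490² / (π² × 1.03×10^11) = 3.960×10^-7 m⁴
I_req = 3.960×10^5 mm⁴
Solid circle: I = πd⁴/64  ⇒  d = (64I/π)^(1/4) = (64×3.960×10^5/π)^(1/4) = 53.3 mm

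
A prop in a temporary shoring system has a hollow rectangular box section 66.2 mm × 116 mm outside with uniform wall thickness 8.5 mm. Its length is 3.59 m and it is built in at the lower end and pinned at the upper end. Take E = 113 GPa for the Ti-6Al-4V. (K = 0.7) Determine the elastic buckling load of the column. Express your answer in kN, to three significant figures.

P_cr ≈ 322 kN

Inner dimensions: h_i = 116 − 2×8.5 = 99.00 mm, b_i = 66.2 − 2×8.5 = 49.20 mm
Weak-axis I_min = (h_o·b_o³ − h_i·b_i³)/12 with b_o = 66.2, b_i = 49.20 mm (shorter outer/inner sides).
I_min = (116×66.2³ − 99.00×49.20³)/12 = 1.822×10^6 mm⁴
I = 1.822×10^6 mm⁴ = 1.822×10^-6 m⁴
Effective length L_e = K·L = 0.7 × 3.59 = 2.513 m
P_cr = π²EI / L_e² = π² × 113×10⁹ × 1.822×10^-6 / 2.513² = 3.218×10^5 N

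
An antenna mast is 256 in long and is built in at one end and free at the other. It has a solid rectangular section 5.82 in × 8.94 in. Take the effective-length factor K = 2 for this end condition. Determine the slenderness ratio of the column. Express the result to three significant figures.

λ ≈ 305

Buckling occurs about the weak axis: I_min = h·b³/12 with b = 5.82 in (the shorter side).
I_min = 8.94×5.82³/12 = 146.9 in⁴
A = 52.03 in²;  r_min = √(I/A) = √(146.9/52.03) = 1.680 in
L_e = K·L = 2 × 256 = 512.0 in
λ = L_e / r_min = 512.00 / 1.680 = 305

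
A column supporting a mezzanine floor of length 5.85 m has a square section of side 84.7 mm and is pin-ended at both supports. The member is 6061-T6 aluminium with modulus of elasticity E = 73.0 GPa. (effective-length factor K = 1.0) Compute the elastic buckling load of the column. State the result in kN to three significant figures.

I = a⁴/12 = 84.7⁴/12 = 4.289×10^6 mm⁴
I = 4.289×10^6 mm⁴ = 4.289×10^-6 m⁴
Effective length L_e = K·L = 1 × 5.85 = 5.850 m
P_cr = π²EI / L_e² = π² × 73.0×10⁹ × 4.289×10^-6 / 5.850² = 9.029×10^4 N

P_cr ≈ 90.3 kN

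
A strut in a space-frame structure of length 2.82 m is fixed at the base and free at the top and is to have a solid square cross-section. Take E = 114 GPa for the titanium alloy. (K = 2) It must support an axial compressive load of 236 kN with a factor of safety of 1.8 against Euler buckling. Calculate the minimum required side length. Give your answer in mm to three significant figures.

a ≈ 110 mm

Required P_cr = n·P = 1.8 × 236 = 424.8 kN
L_e = K·L = 2 × 2.82 = 5.640 m
Required I = P_cr·L_e²/(π²E) = 4.248×10^5 × 5.640² / (π² × 1.14×10^11) = 1.201×10^-5 m⁴
I_req = 1.201×10^7 mm⁴
Solid square: I = a⁴/12  ⇒  a = (12I)^(1/4) = (12×1.201×10^7)^(1/4) = 110 mm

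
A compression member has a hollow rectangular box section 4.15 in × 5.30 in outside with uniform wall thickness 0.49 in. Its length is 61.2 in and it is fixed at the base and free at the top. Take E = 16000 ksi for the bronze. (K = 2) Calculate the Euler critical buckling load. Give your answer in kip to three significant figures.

Inner dimensions: h_i = 5.30 − 2×0.49 = 4.320 in, b_i = 4.15 − 2×0.49 = 3.170 in
Weak-axis I_min = (h_o·b_o³ − h_i·b_i³)/12 with b_o = 4.15, b_i = 3.170 in (shorter outer/inner sides).
I_min = (5.30×4.15³ − 4.320×3.170³)/12 = 20.10 in⁴
Effective length L_e = K·L = 2 × 61.2 = 122.4 in
P_cr = π²EI / L_e² = π² × 16000×10³ × 20.10 / 122.4² = 2.119×10^5 lb

P_cr ≈ 212 kip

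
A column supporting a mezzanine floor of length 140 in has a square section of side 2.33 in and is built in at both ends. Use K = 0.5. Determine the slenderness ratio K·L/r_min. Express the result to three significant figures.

λ ≈ 104

I = a⁴/12 = 2.33⁴/12 = 2.456 in⁴
A = 5.429 in²;  r_min = √(I/A) = √(2.456/5.429) = 0.6726 in
L_e = K·L = 0.5 × 140 = 70.00 in
λ = L_e / r_min = 70.000 / 0.6726 = 104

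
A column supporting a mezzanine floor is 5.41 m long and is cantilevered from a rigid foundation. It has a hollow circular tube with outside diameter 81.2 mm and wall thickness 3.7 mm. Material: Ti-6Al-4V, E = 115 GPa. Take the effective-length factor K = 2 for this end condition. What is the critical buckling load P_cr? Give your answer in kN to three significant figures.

P_cr ≈ 6.57 kN

Inner diameter d_i = 81.2 − 2×3.7 = 73.80 mm
I = π(d_o⁴ − d_i⁴)/64 = π(81.2⁴ − 73.80⁴)/64 = 6.779×10^5 mm⁴
I = 6.779×10^5 mm⁴ = 6.779×10^-7 m⁴
Effective length L_e = K·L = 2 × 5.41 = 10.82 m
P_cr = π²EI / L_e² = π² × 115×10⁹ × 6.779×10^-7 / 10.82² = 6.572×10^3 N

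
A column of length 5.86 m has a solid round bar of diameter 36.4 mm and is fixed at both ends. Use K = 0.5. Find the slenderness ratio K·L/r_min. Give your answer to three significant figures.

λ ≈ 322

I = πd⁴/64 = π×36.4⁴/64 = 8.617×10^4 mm⁴
A = 1.041×10^3 mm²;  r_min = √(I/A) = √(8.617×10^4/1.041×10^3) = 9.100 mm
L_e = K·L = 0.5 × 5.86 m = 2.930 m = 2930.0 mm
λ = L_e / r_min = 2930.0 / 9.100 = 322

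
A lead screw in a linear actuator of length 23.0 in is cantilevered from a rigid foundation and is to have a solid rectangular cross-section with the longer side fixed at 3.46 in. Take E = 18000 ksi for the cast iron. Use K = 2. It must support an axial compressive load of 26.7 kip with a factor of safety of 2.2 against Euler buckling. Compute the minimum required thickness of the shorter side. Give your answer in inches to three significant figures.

b ≈ 1.34 in

Required P_cr = n·P = 2.2 × 26.7 = 58.74 kip
L_e = K·L = 2 × 23.0 = 46.00 in
Required I = P_cr·L_e²/(π²E) = 5.874×10^4 × 46.00² / (π² × 1.80×10^7) = 0.6996 in⁴
Rectangle, weak axis: I_min = h·b³/12 with h = 3.46 in fixed  ⇒  b = (12I/h)^(1/3) = 1.34 in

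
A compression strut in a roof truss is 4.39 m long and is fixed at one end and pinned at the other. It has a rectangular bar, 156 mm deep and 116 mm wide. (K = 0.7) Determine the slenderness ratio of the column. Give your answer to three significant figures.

For a rectangle r_min = b/√12 = 116/√12 = 33.49 mm
L_e = K·L = 0.7 × 4.39 m = 3.073 m = 3073.0 mm
λ = L_e / r_min = 3073.0 / 33.49 = 91.8

λ ≈ 91.8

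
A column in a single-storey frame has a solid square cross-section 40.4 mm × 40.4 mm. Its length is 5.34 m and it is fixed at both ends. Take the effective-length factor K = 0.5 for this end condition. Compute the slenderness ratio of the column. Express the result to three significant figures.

For a square r = a/√12 = 40.4/√12 = 11.66 mm
L_e = K·L = 0.5 × 5.34 m = 2.670 m = 2670.0 mm
λ = L_e / r_min = 2670.0 / 11.66 = 229

λ ≈ 229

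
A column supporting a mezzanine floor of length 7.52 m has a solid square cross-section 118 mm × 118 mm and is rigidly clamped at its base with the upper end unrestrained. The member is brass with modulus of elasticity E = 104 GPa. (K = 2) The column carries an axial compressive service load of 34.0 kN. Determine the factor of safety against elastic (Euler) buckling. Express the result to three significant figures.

I = a⁴/12 = 118⁴/12 = 1.616×10^7 mm⁴
I = 1.616×10^7 mm⁴ = 1.616×10^-5 m⁴
Effective length L_e = K·L = 2 × 7.52 = 15.04 m
P_cr = π²EI / L_e² = π² × 104×10⁹ × 1.616×10^-5 / 15.04² = 7.331×10^4 N
Factor of safety n = P_cr / P = 73.314 / 34.0 = 2.16

n ≈ 2.16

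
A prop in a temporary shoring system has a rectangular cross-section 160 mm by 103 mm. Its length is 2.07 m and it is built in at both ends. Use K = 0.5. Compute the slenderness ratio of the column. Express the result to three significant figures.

λ ≈ 34.8

For a rectangle r_min = b/√12 = 103/√12 = 29.73 mm
L_e = K·L = 0.5 × 2.07 m = 1.035 m = 1035.0 mm
λ = L_e / r_min = 1035.0 / 29.73 = 34.8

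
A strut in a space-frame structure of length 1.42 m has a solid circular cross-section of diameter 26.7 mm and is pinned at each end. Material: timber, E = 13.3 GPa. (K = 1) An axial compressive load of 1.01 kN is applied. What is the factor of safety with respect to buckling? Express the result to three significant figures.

n ≈ 1.61

I = πd⁴/64 = π×26.7⁴/64 = 2.495×10^4 mm⁴
I = 2.495×10^4 mm⁴ = 2.495×10^-8 m⁴
Effective length L_e = K·L = 1 × 1.42 = 1.420 m
P_cr = π²EI / L_e² = π² × 13.3×10⁹ × 2.495×10^-8 / 1.420² = 1.624×10^3 N
Factor of safety n = P_cr / P = 1.6240 / 1.01 = 1.61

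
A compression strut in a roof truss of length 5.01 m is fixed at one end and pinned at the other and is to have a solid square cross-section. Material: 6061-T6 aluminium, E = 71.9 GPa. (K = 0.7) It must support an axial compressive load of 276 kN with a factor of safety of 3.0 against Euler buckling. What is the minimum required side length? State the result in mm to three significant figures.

a ≈ 115 mm

Required P_cr = n·P = 3.0 × 276 = 828.0 kN
L_e = K·L = 0.7 × 5.01 = 3.507 m
Required I = P_cr·L_e²/(π²E) = 8.280×10^5 × 3.507² / (π² × 7.19×10^10) = 1.435×10^-5 m⁴
I_req = 1.435×10^7 mm⁴
Solid square: I = a⁴/12  ⇒  a = (12I)^(1/4) = (12×1.435×10^7)^(1/4) = 115 mm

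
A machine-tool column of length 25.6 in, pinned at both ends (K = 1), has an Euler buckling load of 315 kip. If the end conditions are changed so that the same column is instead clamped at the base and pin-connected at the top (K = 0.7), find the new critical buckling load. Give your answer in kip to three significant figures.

P_cr ≈ 643 kip

P_cr ∝ 1/K², so P_cr,new = P_cr,old × (K_old/K_new)² = 315 × (1/0.7)²
= 315 × 2.041 = 643 kip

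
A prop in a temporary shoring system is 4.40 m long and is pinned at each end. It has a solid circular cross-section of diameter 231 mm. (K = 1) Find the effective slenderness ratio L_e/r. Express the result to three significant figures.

I = πd⁴/64 = π×231⁴/64 = 1.398×10^8 mm⁴
A = 4.191×10^4 mm²;  r_min = √(I/A) = √(1.398×10^8/4.191×10^4) = 57.75 mm
L_e = K·L = 1 × 4.40 m = 4.400 m = 4400.0 mm
λ = L_e / r_min = 4400.0 / 57.75 = 76.2

λ ≈ 76.2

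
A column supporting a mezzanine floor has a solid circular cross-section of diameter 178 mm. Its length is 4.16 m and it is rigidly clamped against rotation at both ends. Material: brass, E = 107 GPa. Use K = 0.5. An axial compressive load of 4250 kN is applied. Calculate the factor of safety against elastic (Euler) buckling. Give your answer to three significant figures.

n ≈ 2.83

I = πd⁴/64 = π×178⁴/64 = 4.928×10^7 mm⁴
I = 4.928×10^7 mm⁴ = 4.928×10^-5 m⁴
Effective length L_e = K·L = 0.5 × 4.16 = 2.080 m
P_cr = π²EI / L_e² = π² × 107×10⁹ × 4.928×10^-5 / 2.080² = 1.203×10^7 N
Factor of safety n = P_cr / P = 12028 / 4250 = 2.83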